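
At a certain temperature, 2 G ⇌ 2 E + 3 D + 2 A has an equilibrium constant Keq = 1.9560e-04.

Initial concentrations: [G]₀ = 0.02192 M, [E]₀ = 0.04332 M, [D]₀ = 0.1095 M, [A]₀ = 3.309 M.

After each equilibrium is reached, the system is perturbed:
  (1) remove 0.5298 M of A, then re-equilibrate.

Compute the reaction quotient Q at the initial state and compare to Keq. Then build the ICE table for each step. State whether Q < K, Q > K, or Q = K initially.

Q₀ = 0.05615; Q > K (proceeds reverse)

Q₀ = 0.05615 vs Keq = 1.9560e-04 ⇒ Q>K, reverse
Step 1:
                    G           E           D           A
  I           0.02192     0.04332      0.1095       3.309
  C           0.02989    -0.02989    -0.04483    -0.02989
  E           0.05181     0.01343     0.06467       3.279
  solve Keq expr → x = -0.01494; check Q = 1.9560e-04
Then remove 0.5298 M of A.
Step 2:
                    G           E           D           A
  I           0.05181     0.01343     0.06467       2.749
  C          -0.00141     0.00141    0.002116     0.00141
  E           0.05039     0.01485     0.06679       2.751
  solve Keq expr → x = 7.0517e-04; check Q = 1.9560e-04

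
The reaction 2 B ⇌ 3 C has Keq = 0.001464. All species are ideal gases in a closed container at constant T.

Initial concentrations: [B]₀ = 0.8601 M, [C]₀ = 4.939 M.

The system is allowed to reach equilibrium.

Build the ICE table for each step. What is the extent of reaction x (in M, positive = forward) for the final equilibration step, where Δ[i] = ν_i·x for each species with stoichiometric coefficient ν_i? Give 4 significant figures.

Q₀ = 162.9 vs Keq = 0.001464 ⇒ Q>K, reverse
Step 1:
                   B          C
  Initial     0.8601      4.939
  Change       3.103     -4.655
  Equil        3.963     0.2844
  solve Keq expr → x = -1.552; check Q = 0.001464

x = -1.552 M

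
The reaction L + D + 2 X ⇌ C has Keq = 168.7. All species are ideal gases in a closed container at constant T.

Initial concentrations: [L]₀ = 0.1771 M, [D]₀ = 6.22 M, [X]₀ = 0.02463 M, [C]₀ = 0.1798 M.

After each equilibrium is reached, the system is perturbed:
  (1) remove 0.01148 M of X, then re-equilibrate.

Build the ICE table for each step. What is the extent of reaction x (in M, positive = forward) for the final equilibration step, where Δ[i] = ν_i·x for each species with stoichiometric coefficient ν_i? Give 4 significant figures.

Q₀ = 269.1 vs Keq = 168.7 ⇒ Q>K, reverse
Step 1:
                  L         D         X         C
  I          0.1771      6.22   0.02463    0.1798
  C        0.002977  0.002977  0.005953 -0.002977
  E          0.1801     6.223   0.03058    0.1768
  solve Keq expr → x = -0.002977; check Q = 168.7
Then remove 0.01148 M of X.
Step 2:
                  L         D         X         C
  I          0.1801     6.223    0.0191    0.1768
  C        0.005287  0.005287   0.01057 -0.005287
  E          0.1854     6.228   0.02968    0.1715
  solve Keq expr → x = -0.005287; check Q = 168.7

x = -0.005287 M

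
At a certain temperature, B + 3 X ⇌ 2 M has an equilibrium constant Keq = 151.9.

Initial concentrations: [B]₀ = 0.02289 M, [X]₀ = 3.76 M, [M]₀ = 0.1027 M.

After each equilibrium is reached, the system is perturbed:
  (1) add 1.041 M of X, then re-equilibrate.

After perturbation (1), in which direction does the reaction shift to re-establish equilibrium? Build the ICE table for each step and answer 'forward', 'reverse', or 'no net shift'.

Direction: forward

Q₀ = 0.008668 vs Keq = 151.9 ⇒ Q<K, forward
Step 1:
                   B          X          M
  init       0.02289       3.76     0.1027
  Δ         -0.02289   -0.06866    0.04577
  eq      2.8853e-06      3.691     0.1485
  solve Keq expr → x = 0.02289; check Q = 151.9
Then add 1.041 M of X.
Step 2:
                   B          X          M
  init    2.8853e-06      4.732     0.1485
  Δ       -1.5159e-06 -4.5477e-06 3.0318e-06
  eq      1.3694e-06      4.732     0.1485
  solve Keq expr → x = 1.5159e-06; check Q = 151.9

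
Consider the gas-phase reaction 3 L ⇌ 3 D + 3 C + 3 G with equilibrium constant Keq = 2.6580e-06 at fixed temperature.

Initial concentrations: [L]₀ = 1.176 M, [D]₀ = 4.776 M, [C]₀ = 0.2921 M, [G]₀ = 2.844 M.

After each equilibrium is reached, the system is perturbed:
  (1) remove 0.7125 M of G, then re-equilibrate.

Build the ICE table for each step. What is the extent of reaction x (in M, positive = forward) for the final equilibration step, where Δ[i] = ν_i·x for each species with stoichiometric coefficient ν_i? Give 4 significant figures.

x = 2.2792e-04 M

Q₀ = 38.4 vs Keq = 2.6580e-06 ⇒ Q>K, reverse
Step 1:
                   L          D          C          G
  I            1.176      4.776     0.2921      2.844
  C           0.2903    -0.2903    -0.2903    -0.2903
  E            1.466      4.486   0.001773      2.554
  solve Keq expr → x = -0.09678; check Q = 2.6580e-06
Then remove 0.7125 M of G.
Step 2:
                   L          D          C          G
  I            1.466      4.486   0.001773      1.841
  C       -6.8376e-04 6.8376e-04 6.8376e-04 6.8376e-04
  E            1.466      4.486   0.002457      1.842
  solve Keq expr → x = 2.2792e-04; check Q = 2.6580e-06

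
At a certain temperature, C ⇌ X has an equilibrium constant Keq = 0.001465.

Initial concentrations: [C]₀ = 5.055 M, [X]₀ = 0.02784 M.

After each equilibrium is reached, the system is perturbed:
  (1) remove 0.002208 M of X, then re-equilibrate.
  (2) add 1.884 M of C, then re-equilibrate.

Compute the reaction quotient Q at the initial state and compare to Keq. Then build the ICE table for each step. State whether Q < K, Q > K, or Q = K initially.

Q₀ = 0.005507; Q > K (proceeds reverse)

Q₀ = 0.005507 vs Keq = 0.001465 ⇒ Q>K, reverse
Step 1:
                   C          X
  Initial      5.055    0.02784
  Change      0.0204    -0.0204
  Equil        5.075   0.007435
  solve Keq expr → x = -0.0204; check Q = 0.001465
Then remove 0.002208 M of X.
Step 2:
                   C          X
  Initial      5.075   0.005227
  Change   -0.002205   0.002205
  Equil        5.073   0.007432
  solve Keq expr → x = 0.002205; check Q = 0.001465
Then add 1.884 M of C.
Step 3:
                   C          X
  Initial      6.957   0.007432
  Change   -0.002756   0.002756
  Equil        6.954    0.01019
  solve Keq expr → x = 0.002756; check Q = 0.001465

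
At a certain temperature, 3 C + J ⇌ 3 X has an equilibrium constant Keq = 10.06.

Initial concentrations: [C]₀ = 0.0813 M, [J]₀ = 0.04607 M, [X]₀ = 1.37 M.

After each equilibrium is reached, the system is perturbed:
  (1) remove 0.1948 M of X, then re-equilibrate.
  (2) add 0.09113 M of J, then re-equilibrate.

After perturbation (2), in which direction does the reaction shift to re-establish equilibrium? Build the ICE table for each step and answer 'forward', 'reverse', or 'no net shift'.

Q₀ = 1.0387e+05 vs Keq = 10.06 ⇒ Q>K, reverse
Step 1:
                  C         J         X
  I          0.0813   0.04607      1.37
  C          0.5448    0.1816   -0.5448
  E          0.6261    0.2277    0.8252
  solve Keq expr → x = -0.1816; check Q = 10.06
Then remove 0.1948 M of X.
Step 2:
                  C         J         X
  I          0.6261    0.2277    0.6304
  C        -0.07248  -0.02416   0.07248
  E          0.5536    0.2035    0.7029
  solve Keq expr → x = 0.02416; check Q = 10.06
Then add 0.09113 M of J.
Step 3:
                  C         J         X
  I          0.5536    0.2946    0.7029
  C        -0.03391   -0.0113   0.03391
  E          0.5197    0.2833    0.7368
  solve Keq expr → x = 0.0113; check Q = 10.06

Direction: forward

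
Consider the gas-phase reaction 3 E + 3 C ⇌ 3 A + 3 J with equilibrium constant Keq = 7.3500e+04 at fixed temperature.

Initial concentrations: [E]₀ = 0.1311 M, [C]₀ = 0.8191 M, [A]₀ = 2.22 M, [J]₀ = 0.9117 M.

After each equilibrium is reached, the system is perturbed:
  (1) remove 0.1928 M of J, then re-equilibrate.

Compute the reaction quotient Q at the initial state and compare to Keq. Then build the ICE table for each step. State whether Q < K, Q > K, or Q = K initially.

Q₀ = 6696 vs Keq = 7.3500e+04 ⇒ Q<K, forward
Step 1:
                   E          C          A          J
  Initial     0.1311     0.8191       2.22     0.9117
  Change    -0.06119   -0.06119    0.06119    0.06119
  Equil      0.06991     0.7579      2.281     0.9729
  solve Keq expr → x = 0.0204; check Q = 7.3500e+04
Then remove 0.1928 M of J.
Step 2:
                   E          C          A          J
  Initial    0.06991     0.7579      2.281     0.7801
  Change    -0.01181   -0.01181    0.01181    0.01181
  Equil       0.0581     0.7461      2.293     0.7919
  solve Keq expr → x = 0.003935; check Q = 7.3500e+04

Q₀ = 6696; Q < K (proceeds forward)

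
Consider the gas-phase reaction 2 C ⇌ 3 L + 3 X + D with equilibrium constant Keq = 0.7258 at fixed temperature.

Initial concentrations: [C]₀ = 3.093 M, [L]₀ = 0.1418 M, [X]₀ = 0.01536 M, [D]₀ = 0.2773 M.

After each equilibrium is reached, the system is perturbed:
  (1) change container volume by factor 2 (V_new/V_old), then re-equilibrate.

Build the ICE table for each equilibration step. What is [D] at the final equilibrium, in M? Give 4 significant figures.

[D]_eq = 0.4697 M

Q₀ = 2.9950e-10 vs Keq = 0.7258 ⇒ Q<K, forward
Step 1:
                  C         L         X         D
  init        3.093    0.1418   0.01536    0.2773
  Δ         -0.8306     1.246     1.246    0.4153
  eq          2.262     1.388     1.261    0.6926
  solve Keq expr → x = 0.4153; check Q = 0.7258
Then change container volume by factor 2 (V_new/V_old).
Step 2:
                  C         L         X         D
  init        1.131    0.6939    0.6307    0.3463
  Δ         -0.2468    0.3703    0.3703    0.1234
  eq         0.8843     1.064     1.001    0.4697
  solve Keq expr → x = 0.1234; check Q = 0.7258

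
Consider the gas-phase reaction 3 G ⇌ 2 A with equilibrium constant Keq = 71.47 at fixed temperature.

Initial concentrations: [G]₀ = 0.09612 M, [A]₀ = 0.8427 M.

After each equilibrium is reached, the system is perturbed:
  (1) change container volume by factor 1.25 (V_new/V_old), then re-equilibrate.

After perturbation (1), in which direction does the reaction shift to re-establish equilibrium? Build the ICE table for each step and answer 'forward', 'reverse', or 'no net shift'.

Q₀ = 799.7 vs Keq = 71.47 ⇒ Q>K, reverse
Step 1:
                    G           A
  Initial     0.09612      0.8427
  Change       0.1066    -0.07107
  Equil        0.2027      0.7716
  solve Keq expr → x = -0.03553; check Q = 71.47
Then change container volume by factor 1.25 (V_new/V_old).
Step 2:
                    G           A
  Initial      0.1622      0.6173
  Change      0.01112   -0.007414
  Equil        0.1733      0.6099
  solve Keq expr → x = -0.003707; check Q = 71.47

Direction: reverse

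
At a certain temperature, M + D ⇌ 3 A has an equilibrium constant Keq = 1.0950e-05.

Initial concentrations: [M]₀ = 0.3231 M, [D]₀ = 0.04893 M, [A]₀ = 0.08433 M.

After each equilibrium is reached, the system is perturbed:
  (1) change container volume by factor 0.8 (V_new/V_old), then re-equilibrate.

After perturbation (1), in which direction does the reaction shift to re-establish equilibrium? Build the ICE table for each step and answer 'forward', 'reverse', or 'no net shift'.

Direction: reverse

Q₀ = 0.03793 vs Keq = 1.0950e-05 ⇒ Q>K, reverse
Step 1:
                   M          D          A
  Initial     0.3231    0.04893    0.08433
  Change     0.02591    0.02591   -0.07774
  Equil        0.349    0.07484   0.006589
  solve Keq expr → x = -0.02591; check Q = 1.0950e-05
Then change container volume by factor 0.8 (V_new/V_old).
Step 2:
                   M          D          A
  Initial     0.4363    0.09355   0.008236
  Change  1.9465e-04 1.9465e-04 -5.8394e-04
  Equil       0.4365    0.09375   0.007652
  solve Keq expr → x = -1.9465e-04; check Q = 1.0950e-05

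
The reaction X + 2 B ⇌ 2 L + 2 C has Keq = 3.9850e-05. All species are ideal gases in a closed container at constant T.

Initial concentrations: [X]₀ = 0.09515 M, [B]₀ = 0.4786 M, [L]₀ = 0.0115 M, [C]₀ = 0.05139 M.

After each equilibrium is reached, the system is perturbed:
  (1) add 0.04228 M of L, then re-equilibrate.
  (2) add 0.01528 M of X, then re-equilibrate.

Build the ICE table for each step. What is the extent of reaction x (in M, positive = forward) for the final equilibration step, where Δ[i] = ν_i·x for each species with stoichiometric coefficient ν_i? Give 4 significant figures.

Q₀ = 1.6025e-05 vs Keq = 3.9850e-05 ⇒ Q<K, forward
Step 1:
                  X         B         L         C
  init      0.09515    0.4786    0.0115   0.05139
  Δ       -0.002367 -0.004735  0.004735  0.004735
  eq        0.09278    0.4739   0.01623   0.05612
  solve Keq expr → x = 0.002367; check Q = 3.9850e-05
Then add 0.04228 M of L.
Step 2:
                  X         B         L         C
  init      0.09278    0.4739   0.05851   0.05612
  Δ         0.01265   0.02531  -0.02531  -0.02531
  eq         0.1054    0.4992    0.0332   0.03081
  solve Keq expr → x = -0.01265; check Q = 3.9850e-05
Then add 0.01528 M of X.
Step 3:
                  X         B         L         C
  init       0.1207    0.4992    0.0332   0.03081
  Δ       -5.1529e-04 -0.001031  0.001031  0.001031
  eq         0.1202    0.4981   0.03424   0.03185
  solve Keq expr → x = 5.1529e-04; check Q = 3.9850e-05

x = 5.1529e-04 M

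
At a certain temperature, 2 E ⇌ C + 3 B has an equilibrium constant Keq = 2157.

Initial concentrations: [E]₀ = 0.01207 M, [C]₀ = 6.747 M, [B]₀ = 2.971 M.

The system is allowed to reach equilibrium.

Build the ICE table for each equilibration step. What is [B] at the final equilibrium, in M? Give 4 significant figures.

Q₀ = 1.2145e+06 vs Keq = 2157 ⇒ Q>K, reverse
Step 1:
                    E           C           B
  I           0.01207       6.747       2.971
  C             0.225     -0.1125     -0.3374
  E             0.237       6.635       2.634
  solve Keq expr → x = -0.1125; check Q = 2157

[B]_eq = 2.634 M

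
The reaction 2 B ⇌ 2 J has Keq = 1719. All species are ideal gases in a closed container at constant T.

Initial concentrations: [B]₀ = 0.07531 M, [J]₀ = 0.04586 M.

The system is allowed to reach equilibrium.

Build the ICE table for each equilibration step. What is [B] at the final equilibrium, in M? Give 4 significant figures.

Q₀ = 0.3708 vs Keq = 1719 ⇒ Q<K, forward
Step 1:
                    B           J
  Initial     0.07531     0.04586
  Change     -0.07246     0.07246
  Equil      0.002854      0.1183
  solve Keq expr → x = 0.03623; check Q = 1719

[B]_eq = 0.002854 M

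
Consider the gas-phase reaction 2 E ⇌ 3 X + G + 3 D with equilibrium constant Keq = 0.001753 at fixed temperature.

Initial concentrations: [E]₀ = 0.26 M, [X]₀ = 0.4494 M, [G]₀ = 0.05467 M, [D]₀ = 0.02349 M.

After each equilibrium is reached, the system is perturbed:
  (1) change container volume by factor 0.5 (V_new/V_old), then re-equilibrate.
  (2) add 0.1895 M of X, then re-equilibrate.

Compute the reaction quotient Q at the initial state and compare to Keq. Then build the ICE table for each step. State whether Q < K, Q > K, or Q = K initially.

Q₀ = 9.5137e-07 vs Keq = 0.001753 ⇒ Q<K, forward
Step 1:
                  E         X         G         D
  Initial      0.26    0.4494   0.05467   0.02349
  Change   -0.08172    0.1226   0.04086    0.1226
  Equil      0.1783     0.572   0.09553    0.1461
  solve Keq expr → x = 0.04086; check Q = 0.001753
Then change container volume by factor 0.5 (V_new/V_old).
Step 2:
                  E         X         G         D
  Initial    0.3566     1.144    0.1911    0.2921
  Change     0.1019   -0.1529  -0.05096   -0.1529
  Equil      0.4585    0.9911    0.1401    0.1393
  solve Keq expr → x = -0.05096; check Q = 0.001753
Then add 0.1895 M of X.
Step 3:
                  E         X         G         D
  Initial    0.4585     1.181    0.1401    0.1393
  Change    0.01135  -0.01702 -0.005674  -0.01702
  Equil      0.4698     1.164    0.1344    0.1223
  solve Keq expr → x = -0.005674; check Q = 0.001753

Q₀ = 9.5137e-07; Q < K (proceeds forward)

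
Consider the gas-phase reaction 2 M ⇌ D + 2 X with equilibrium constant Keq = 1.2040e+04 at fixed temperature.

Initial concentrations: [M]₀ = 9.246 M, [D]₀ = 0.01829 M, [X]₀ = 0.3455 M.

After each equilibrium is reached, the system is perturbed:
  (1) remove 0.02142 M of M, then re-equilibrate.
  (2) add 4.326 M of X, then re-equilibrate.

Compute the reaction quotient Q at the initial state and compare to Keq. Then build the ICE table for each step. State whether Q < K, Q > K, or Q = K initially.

Q₀ = 2.5539e-05 vs Keq = 1.2040e+04 ⇒ Q<K, forward
Step 1:
                   M          D          X
  init         9.246    0.01829     0.3455
  Δ           -9.063      4.532      9.063
  eq          0.1829       4.55      9.409
  solve Keq expr → x = 4.532; check Q = 1.2040e+04
Then remove 0.02142 M of M.
Step 2:
                   M          D          X
  init        0.1615       4.55      9.409
  Δ          0.02081    -0.0104   -0.02081
  eq          0.1823      4.539      9.388
  solve Keq expr → x = -0.0104; check Q = 1.2040e+04
Then add 4.326 M of X.
Step 3:
                   M          D          X
  init        0.1823      4.539      13.71
  Δ          0.08123   -0.04062   -0.08123
  eq          0.2635      4.499      13.63
  solve Keq expr → x = -0.04062; check Q = 1.2040e+04

Q₀ = 2.5539e-05; Q < K (proceeds forward)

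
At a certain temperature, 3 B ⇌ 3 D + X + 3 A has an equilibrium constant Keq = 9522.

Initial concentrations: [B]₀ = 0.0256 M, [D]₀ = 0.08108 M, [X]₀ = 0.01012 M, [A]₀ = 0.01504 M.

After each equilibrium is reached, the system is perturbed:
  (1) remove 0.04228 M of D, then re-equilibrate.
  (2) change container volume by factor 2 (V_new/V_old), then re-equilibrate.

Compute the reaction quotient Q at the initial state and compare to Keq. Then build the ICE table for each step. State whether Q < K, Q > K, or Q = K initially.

Q₀ = 1.0938e-06 vs Keq = 9522 ⇒ Q<K, forward
Step 1:
                   B          D          X          A
  I           0.0256    0.08108    0.01012    0.01504
  C         -0.02555    0.02555   0.008515    0.02555
  E       5.4130e-05     0.1066    0.01864    0.04059
  solve Keq expr → x = 0.008515; check Q = 9522
Then remove 0.04228 M of D.
Step 2:
                   B          D          X          A
  I       5.4130e-05    0.06435    0.01864    0.04059
  C       -2.1432e-05 2.1432e-05 7.1439e-06 2.1432e-05
  E       3.2698e-05    0.06437    0.01864    0.04061
  solve Keq expr → x = 7.1439e-06; check Q = 9522
Then change container volume by factor 2 (V_new/V_old).
Step 3:
                   B          D          X          A
  I       1.6349e-05    0.03218   0.009321     0.0203
  C       -9.8551e-06 9.8551e-06 3.2850e-06 9.8551e-06
  E       6.4941e-06    0.03219   0.009325    0.02031
  solve Keq expr → x = 3.2850e-06; check Q = 9522

Q₀ = 1.0938e-06; Q < K (proceeds forward)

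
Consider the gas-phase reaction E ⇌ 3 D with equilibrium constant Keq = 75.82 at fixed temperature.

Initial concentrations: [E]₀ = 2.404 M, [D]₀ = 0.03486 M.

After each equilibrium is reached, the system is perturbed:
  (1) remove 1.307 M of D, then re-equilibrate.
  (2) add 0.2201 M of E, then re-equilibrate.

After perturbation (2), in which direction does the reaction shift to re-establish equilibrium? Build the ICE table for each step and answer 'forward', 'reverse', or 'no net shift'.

Q₀ = 1.7622e-05 vs Keq = 75.82 ⇒ Q<K, forward
Step 1:
                  E         D
  I           2.404   0.03486
  C          -1.401     4.202
  E           1.003     4.237
  solve Keq expr → x = 1.401; check Q = 75.82
Then remove 1.307 M of D.
Step 2:
                  E         D
  I           1.003      2.93
  C         -0.2861    0.8584
  E          0.7171     3.788
  solve Keq expr → x = 0.2861; check Q = 75.82
Then add 0.2201 M of E.
Step 3:
                  E         D
  I          0.9372     3.788
  C        -0.07829    0.2349
  E          0.8589     4.023
  solve Keq expr → x = 0.07829; check Q = 75.82

Direction: forward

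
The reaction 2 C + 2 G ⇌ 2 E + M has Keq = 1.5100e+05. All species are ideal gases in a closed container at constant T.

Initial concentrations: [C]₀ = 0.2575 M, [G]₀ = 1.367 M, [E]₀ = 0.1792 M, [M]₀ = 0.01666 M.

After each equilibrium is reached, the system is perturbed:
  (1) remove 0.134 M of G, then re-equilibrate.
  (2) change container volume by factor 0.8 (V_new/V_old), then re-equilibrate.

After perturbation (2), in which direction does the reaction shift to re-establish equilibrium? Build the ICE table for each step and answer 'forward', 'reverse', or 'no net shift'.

Q₀ = 0.004318 vs Keq = 1.5100e+05 ⇒ Q<K, forward
Step 1:
                   C          G          E          M
  Initial     0.2575      1.367     0.1792    0.01666
  Change     -0.2571    -0.2571     0.2571     0.1286
  Equil   3.8552e-04       1.11     0.4363     0.1452
  solve Keq expr → x = 0.1286; check Q = 1.5100e+05
Then remove 0.134 M of G.
Step 2:
                   C          G          E          M
  Initial 3.8552e-04     0.9759     0.4363     0.1452
  Change  5.2819e-05 5.2819e-05 -5.2819e-05 -2.6409e-05
  Equil   4.3833e-04     0.9759     0.4363     0.1452
  solve Keq expr → x = -2.6409e-05; check Q = 1.5100e+05
Then change container volume by factor 0.8 (V_new/V_old).
Step 3:
                   C          G          E          M
  Initial 5.4792e-04       1.22     0.5453     0.1815
  Change  -5.7731e-05 -5.7731e-05 5.7731e-05 2.8866e-05
  Equil   4.9019e-04       1.22     0.5454     0.1815
  solve Keq expr → x = 2.8866e-05; check Q = 1.5100e+05

Direction: forward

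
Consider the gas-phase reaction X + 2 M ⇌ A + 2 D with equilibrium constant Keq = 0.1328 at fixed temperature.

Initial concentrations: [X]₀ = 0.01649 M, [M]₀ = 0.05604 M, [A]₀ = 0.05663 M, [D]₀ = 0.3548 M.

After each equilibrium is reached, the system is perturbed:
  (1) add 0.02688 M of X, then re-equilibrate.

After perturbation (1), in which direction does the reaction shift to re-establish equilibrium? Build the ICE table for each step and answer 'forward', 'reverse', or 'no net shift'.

Direction: forward

Q₀ = 137.7 vs Keq = 0.1328 ⇒ Q>K, reverse
Step 1:
                  X         M         A         D
  I         0.01649   0.05604   0.05663    0.3548
  C         0.05277    0.1055  -0.05277   -0.1055
  E         0.06926    0.1616  0.003864    0.2493
  solve Keq expr → x = -0.05277; check Q = 0.1328
Then add 0.02688 M of X.
Step 2:
                  X         M         A         D
  I         0.09614    0.1616  0.003864    0.2493
  C       -0.001183 -0.002367  0.001183  0.002367
  E         0.09495    0.1592  0.005047    0.2516
  solve Keq expr → x = 0.001183; check Q = 0.1328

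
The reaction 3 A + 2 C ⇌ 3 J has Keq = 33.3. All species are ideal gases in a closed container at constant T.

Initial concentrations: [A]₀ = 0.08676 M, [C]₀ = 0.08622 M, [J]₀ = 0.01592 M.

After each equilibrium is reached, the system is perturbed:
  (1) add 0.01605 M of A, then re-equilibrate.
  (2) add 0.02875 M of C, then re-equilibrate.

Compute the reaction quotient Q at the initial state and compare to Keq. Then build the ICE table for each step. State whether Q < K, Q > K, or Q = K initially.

Q₀ = 0.8311 vs Keq = 33.3 ⇒ Q<K, forward
Step 1:
                   A          C          J
  init       0.08676    0.08622    0.01592
  Δ         -0.02087   -0.01391    0.02087
  eq         0.06589    0.07231    0.03679
  solve Keq expr → x = 0.006957; check Q = 33.3
Then add 0.01605 M of A.
Step 2:
                   A          C          J
  init       0.08194    0.07231    0.03679
  Δ        -0.004911  -0.003274   0.004911
  eq         0.07703    0.06903     0.0417
  solve Keq expr → x = 0.001637; check Q = 33.3
Then add 0.02875 M of C.
Step 3:
                   A          C          J
  init       0.07703    0.09778     0.0417
  Δ        -0.005717  -0.003812   0.005717
  eq         0.07131    0.09397    0.04742
  solve Keq expr → x = 0.001906; check Q = 33.3

Q₀ = 0.8311; Q < K (proceeds forward)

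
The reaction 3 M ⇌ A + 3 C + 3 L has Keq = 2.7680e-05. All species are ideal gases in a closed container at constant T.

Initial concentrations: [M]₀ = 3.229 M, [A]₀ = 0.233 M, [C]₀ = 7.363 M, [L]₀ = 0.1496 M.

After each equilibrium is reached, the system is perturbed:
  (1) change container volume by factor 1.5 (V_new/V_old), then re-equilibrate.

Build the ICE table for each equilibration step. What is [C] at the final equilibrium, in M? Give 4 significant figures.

[C]_eq = 4.836 M

Q₀ = 0.009249 vs Keq = 2.7680e-05 ⇒ Q>K, reverse
Step 1:
                  M         A         C         L
  init        3.229     0.233     7.363    0.1496
  Δ          0.1253  -0.04176   -0.1253   -0.1253
  eq          3.354    0.1912     7.238   0.02433
  solve Keq expr → x = -0.04176; check Q = 2.7680e-05
Then change container volume by factor 1.5 (V_new/V_old).
Step 2:
                  M         A         C         L
  init        2.236    0.1275     4.825   0.01622
  Δ        -0.01117  0.003722   0.01117   0.01117
  eq          2.225    0.1312     4.836   0.02739
  solve Keq expr → x = 0.003722; check Q = 2.7680e-05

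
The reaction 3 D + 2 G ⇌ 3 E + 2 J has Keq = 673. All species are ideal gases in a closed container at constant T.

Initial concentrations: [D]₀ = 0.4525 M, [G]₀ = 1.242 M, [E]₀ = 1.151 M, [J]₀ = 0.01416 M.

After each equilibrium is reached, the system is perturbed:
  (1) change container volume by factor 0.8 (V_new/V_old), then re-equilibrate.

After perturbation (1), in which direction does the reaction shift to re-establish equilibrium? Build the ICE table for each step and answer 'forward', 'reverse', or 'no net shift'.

Direction: no net shift

Q₀ = 0.002139 vs Keq = 673 ⇒ Q<K, forward
Step 1:
                   D          G          E          J
  init        0.4525      1.242      1.151    0.01416
  Δ          -0.3795     -0.253     0.3795      0.253
  eq         0.07298      0.989      1.531     0.2672
  solve Keq expr → x = 0.1265; check Q = 673
Then change container volume by factor 0.8 (V_new/V_old).
Step 2:
                   D          G          E          J
  init       0.09123      1.236      1.913      0.334
  Δ                0          0          0          0
  eq         0.09123      1.236      1.913      0.334
  solve Keq expr → x = 0; check Q = 673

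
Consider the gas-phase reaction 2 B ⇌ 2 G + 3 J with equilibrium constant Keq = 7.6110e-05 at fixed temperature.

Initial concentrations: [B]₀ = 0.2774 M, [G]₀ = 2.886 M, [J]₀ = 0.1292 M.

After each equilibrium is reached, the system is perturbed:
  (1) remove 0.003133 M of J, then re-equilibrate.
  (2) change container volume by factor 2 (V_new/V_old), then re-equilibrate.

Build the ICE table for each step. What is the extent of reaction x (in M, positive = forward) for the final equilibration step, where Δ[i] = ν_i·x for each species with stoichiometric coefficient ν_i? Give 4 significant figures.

Q₀ = 0.2334 vs Keq = 7.6110e-05 ⇒ Q>K, reverse
Step 1:
                   B          G          J
  Initial     0.2774      2.886     0.1292
  Change       0.079     -0.079    -0.1185
  Equil       0.3564      2.807    0.01071
  solve Keq expr → x = -0.0395; check Q = 7.6110e-05
Then remove 0.003133 M of J.
Step 2:
                   B          G          J
  Initial     0.3564      2.807   0.007573
  Change   -0.002058   0.002058   0.003087
  Equil       0.3543      2.809    0.01066
  solve Keq expr → x = 0.001029; check Q = 7.6110e-05
Then change container volume by factor 2 (V_new/V_old).
Step 3:
                   B          G          J
  Initial     0.1772      1.405    0.00533
  Change   -0.003449   0.003449   0.005174
  Equil       0.1737      1.408     0.0105
  solve Keq expr → x = 0.001725; check Q = 7.6110e-05

x = 0.001725 M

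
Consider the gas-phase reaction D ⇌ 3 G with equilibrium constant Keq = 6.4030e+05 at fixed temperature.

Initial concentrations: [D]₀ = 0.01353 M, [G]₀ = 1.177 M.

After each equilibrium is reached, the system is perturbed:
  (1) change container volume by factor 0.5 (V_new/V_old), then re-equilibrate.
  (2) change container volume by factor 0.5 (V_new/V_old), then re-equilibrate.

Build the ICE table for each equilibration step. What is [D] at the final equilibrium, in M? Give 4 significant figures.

Q₀ = 120.5 vs Keq = 6.4030e+05 ⇒ Q<K, forward
Step 1:
                  D         G
  init      0.01353     1.177
  Δ        -0.01353   0.04058
  eq      2.8191e-06     1.218
  solve Keq expr → x = 0.01353; check Q = 6.4030e+05
Then change container volume by factor 0.5 (V_new/V_old).
Step 2:
                  D         G
  init    5.6382e-06     2.435
  Δ       1.6913e-05 -5.0740e-05
  eq      2.2551e-05     2.435
  solve Keq expr → x = -1.6913e-05; check Q = 6.4030e+05
Then change container volume by factor 0.5 (V_new/V_old).
Step 3:
                  D         G
  init    4.5103e-05      4.87
  Δ       1.3526e-04 -4.0579e-04
  eq      1.8037e-04      4.87
  solve Keq expr → x = -1.3526e-04; check Q = 6.4030e+05

[D]_eq = 1.8037e-04 M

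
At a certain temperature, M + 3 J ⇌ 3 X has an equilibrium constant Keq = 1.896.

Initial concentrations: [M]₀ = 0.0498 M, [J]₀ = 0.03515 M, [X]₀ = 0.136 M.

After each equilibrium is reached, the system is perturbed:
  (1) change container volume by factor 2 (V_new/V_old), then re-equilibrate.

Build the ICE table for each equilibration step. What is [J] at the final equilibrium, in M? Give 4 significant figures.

Q₀ = 1163 vs Keq = 1.896 ⇒ Q>K, reverse
Step 1:
                  M         J         X
  I          0.0498   0.03515     0.136
  C         0.02574   0.07721  -0.07721
  E         0.07554    0.1124   0.05879
  solve Keq expr → x = -0.02574; check Q = 1.896
Then change container volume by factor 2 (V_new/V_old).
Step 2:
                  M         J         X
  I         0.03777   0.05618   0.02939
  C        0.001358  0.004075 -0.004075
  E         0.03913   0.06026   0.02532
  solve Keq expr → x = -0.001358; check Q = 1.896

[J]_eq = 0.06026 M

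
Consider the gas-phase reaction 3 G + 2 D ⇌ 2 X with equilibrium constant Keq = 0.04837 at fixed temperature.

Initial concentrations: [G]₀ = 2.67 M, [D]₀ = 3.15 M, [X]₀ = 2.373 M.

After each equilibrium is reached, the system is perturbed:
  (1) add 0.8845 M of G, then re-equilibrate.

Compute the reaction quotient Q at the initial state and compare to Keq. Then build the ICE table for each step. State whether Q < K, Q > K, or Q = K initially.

Q₀ = 0.02982; Q < K (proceeds forward)

Q₀ = 0.02982 vs Keq = 0.04837 ⇒ Q<K, forward
Step 1:
                  G         D         X
  I            2.67      3.15     2.373
  C         -0.2248   -0.1499    0.1499
  E           2.445         3     2.523
  solve Keq expr → x = 0.07494; check Q = 0.04837
Then add 0.8845 M of G.
Step 2:
                  G         D         X
  I            3.33         3     2.523
  C         -0.4774   -0.3183    0.3183
  E           2.852     2.682     2.841
  solve Keq expr → x = 0.1591; check Q = 0.04837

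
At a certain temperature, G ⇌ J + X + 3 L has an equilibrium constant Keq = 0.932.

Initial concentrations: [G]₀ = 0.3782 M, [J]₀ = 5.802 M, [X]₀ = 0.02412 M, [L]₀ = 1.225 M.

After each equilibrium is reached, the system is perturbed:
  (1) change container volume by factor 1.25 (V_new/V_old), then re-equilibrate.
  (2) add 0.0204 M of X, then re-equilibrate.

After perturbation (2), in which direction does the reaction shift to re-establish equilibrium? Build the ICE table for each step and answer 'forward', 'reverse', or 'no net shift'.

Direction: reverse

Q₀ = 0.6802 vs Keq = 0.932 ⇒ Q<K, forward
Step 1:
                    G           J           X           L
  Initial      0.3782       5.802     0.02412       1.225
  Change    -0.006746    0.006746    0.006746     0.02024
  Equil        0.3715       5.809     0.03087       1.245
  solve Keq expr → x = 0.006746; check Q = 0.932
Then change container volume by factor 1.25 (V_new/V_old).
Step 2:
                    G           J           X           L
  Initial      0.2972       4.647     0.02469      0.9962
  Change     -0.02145     0.02145     0.02145     0.06435
  Equil        0.2757       4.668     0.04614       1.061
  solve Keq expr → x = 0.02145; check Q = 0.932
Then add 0.0204 M of X.
Step 3:
                    G           J           X           L
  Initial      0.2757       4.668     0.06654       1.061
  Change       0.0126     -0.0126     -0.0126    -0.03779
  Equil        0.2883       4.656     0.05395       1.023
  solve Keq expr → x = -0.0126; check Q = 0.932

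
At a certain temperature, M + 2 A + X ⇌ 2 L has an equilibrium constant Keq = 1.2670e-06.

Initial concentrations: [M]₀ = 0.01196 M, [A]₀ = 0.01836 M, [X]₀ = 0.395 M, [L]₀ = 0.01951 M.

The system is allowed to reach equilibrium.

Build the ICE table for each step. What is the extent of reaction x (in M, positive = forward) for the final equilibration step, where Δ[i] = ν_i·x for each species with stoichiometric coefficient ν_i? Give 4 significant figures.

Q₀ = 239 vs Keq = 1.2670e-06 ⇒ Q>K, reverse
Step 1:
                    M           A           X           L
  init        0.01196     0.01836       0.395     0.01951
  Δ          0.009753     0.01951    0.009753    -0.01951
  eq          0.02171     0.03787      0.4048  3.9957e-06
  solve Keq expr → x = -0.009753; check Q = 1.2670e-06

x = -0.009753 M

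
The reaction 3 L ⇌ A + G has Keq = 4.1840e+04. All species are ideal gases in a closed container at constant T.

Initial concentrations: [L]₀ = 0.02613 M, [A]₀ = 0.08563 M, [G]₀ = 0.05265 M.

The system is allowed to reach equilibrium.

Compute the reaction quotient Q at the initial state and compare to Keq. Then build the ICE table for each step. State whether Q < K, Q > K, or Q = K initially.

Q₀ = 252.7; Q < K (proceeds forward)

Q₀ = 252.7 vs Keq = 4.1840e+04 ⇒ Q<K, forward
Step 1:
                  L         A         G
  init      0.02613   0.08563   0.05265
  Δ        -0.02104  0.007012  0.007012
  eq       0.005093   0.09264   0.05966
  solve Keq expr → x = 0.007012; check Q = 4.1840e+04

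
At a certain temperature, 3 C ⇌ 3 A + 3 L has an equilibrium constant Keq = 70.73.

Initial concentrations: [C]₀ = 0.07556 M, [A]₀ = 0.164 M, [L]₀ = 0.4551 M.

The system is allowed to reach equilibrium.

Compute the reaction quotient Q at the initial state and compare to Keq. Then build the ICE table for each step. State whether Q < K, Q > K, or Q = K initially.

Q₀ = 0.9638 vs Keq = 70.73 ⇒ Q<K, forward
Step 1:
                  C         A         L
  init      0.07556     0.164    0.4551
  Δ        -0.04951   0.04951   0.04951
  eq        0.02605    0.2135    0.5046
  solve Keq expr → x = 0.0165; check Q = 70.73

Q₀ = 0.9638; Q < K (proceeds forward)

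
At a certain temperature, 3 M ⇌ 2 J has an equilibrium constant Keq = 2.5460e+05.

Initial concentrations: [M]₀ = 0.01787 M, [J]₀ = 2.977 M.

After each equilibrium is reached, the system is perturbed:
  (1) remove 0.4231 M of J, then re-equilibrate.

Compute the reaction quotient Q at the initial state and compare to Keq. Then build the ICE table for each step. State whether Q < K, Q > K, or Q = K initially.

Q₀ = 1.5530e+06; Q > K (proceeds reverse)

Q₀ = 1.5530e+06 vs Keq = 2.5460e+05 ⇒ Q>K, reverse
Step 1:
                    M           J
  Initial     0.01787       2.977
  Change      0.01471   -0.009806
  Equil       0.03258       2.967
  solve Keq expr → x = -0.004903; check Q = 2.5460e+05
Then remove 0.4231 M of J.
Step 2:
                    M           J
  Initial     0.03258       2.544
  Change     -0.00316    0.002106
  Equil       0.02942       2.546
  solve Keq expr → x = 0.001053; check Q = 2.5460e+05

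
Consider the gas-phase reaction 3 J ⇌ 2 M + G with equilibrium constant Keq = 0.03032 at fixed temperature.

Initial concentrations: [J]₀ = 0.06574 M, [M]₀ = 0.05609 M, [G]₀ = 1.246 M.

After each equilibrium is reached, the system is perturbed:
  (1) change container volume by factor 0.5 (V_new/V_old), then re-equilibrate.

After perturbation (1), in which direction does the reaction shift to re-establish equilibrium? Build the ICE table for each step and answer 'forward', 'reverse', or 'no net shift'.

Q₀ = 13.8 vs Keq = 0.03032 ⇒ Q>K, reverse
Step 1:
                   J          M          G
  init       0.06574    0.05609      1.246
  Δ          0.07205   -0.04803   -0.02402
  eq          0.1378   0.008057      1.222
  solve Keq expr → x = -0.02402; check Q = 0.03032
Then change container volume by factor 0.5 (V_new/V_old).
Step 2:
                   J          M          G
  init        0.2756    0.01611      2.444
  Δ                0          0          0
  eq          0.2756    0.01611      2.444
  solve Keq expr → x = 0; check Q = 0.03032

Direction: no net shift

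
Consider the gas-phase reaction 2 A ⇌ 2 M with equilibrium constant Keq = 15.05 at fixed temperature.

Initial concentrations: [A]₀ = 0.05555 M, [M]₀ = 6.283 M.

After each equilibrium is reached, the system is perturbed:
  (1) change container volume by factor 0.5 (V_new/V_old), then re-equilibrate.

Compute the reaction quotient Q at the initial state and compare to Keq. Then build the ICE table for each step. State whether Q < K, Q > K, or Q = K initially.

Q₀ = 1.2793e+04 vs Keq = 15.05 ⇒ Q>K, reverse
Step 1:
                    A           M
  Initial     0.05555       6.283
  Change        1.243      -1.243
  Equil         1.299        5.04
  solve Keq expr → x = -0.6217; check Q = 15.05
Then change container volume by factor 0.5 (V_new/V_old).
Step 2:
                    A           M
  Initial       2.598       10.08
  Change            0           0
  Equil         2.598       10.08
  solve Keq expr → x = 0; check Q = 15.05

Q₀ = 1.2793e+04; Q > K (proceeds reverse)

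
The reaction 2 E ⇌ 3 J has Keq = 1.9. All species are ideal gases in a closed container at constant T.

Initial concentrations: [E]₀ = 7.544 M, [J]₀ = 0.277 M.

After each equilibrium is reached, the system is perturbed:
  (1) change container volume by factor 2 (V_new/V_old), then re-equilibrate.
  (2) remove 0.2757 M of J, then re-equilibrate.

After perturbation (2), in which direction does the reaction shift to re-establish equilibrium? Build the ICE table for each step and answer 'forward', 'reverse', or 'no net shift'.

Q₀ = 3.7345e-04 vs Keq = 1.9 ⇒ Q<K, forward
Step 1:
                   E          J
  init         7.544      0.277
  Δ           -2.306      3.459
  eq           5.238      3.736
  solve Keq expr → x = 1.153; check Q = 1.9
Then change container volume by factor 2 (V_new/V_old).
Step 2:
                   E          J
  init         2.619      1.868
  Δ          -0.2303     0.3454
  eq           2.389      2.213
  solve Keq expr → x = 0.1151; check Q = 1.9
Then remove 0.2757 M of J.
Step 3:
                   E          J
  init         2.389      1.938
  Δ          -0.1298     0.1948
  eq           2.259      2.132
  solve Keq expr → x = 0.06492; check Q = 1.9

Direction: forward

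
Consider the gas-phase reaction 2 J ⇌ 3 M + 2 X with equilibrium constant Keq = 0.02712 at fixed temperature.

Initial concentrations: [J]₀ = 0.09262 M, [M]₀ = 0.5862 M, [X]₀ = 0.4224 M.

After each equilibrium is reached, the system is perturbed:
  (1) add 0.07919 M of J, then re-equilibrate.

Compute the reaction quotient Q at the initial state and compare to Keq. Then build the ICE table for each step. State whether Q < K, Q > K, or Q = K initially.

Q₀ = 4.19; Q > K (proceeds reverse)

Q₀ = 4.19 vs Keq = 0.02712 ⇒ Q>K, reverse
Step 1:
                  J         M         X
  I         0.09262    0.5862    0.4224
  C          0.1773   -0.2659   -0.1773
  E          0.2699    0.3203    0.2451
  solve Keq expr → x = -0.08863; check Q = 0.02712
Then add 0.07919 M of J.
Step 2:
                  J         M         X
  I          0.3491    0.3203    0.2451
  C        -0.01891   0.02837   0.01891
  E          0.3302    0.3487    0.2641
  solve Keq expr → x = 0.009456; check Q = 0.02712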